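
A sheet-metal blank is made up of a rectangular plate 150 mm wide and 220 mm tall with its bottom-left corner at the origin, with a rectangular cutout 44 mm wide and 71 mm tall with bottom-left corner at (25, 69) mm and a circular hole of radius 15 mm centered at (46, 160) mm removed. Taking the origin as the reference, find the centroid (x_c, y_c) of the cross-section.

x_c = 78.70 mm, y_c = 109.38 mm

plate: A = 150 × 220 = 33000.00, centroid at (75.00, 110.00).
hole 1: A = −(44 × 71) = -3124.00, centroid at (47.00, 104.50).
hole 2: A = −π·15² = -706.86, centroid at (46.00, 160.00).
ΣA = 29169.14 mm²
ΣAx_c = (33000.00)(75.00) + (-3124.00)(47.00) + (-706.86)(46.00) = 2295656.52 mm³
ΣAy_c = (33000.00)(110.00) + (-3124.00)(104.50) + (-706.86)(160.00) = 3190444.66 mm³
x_c = 2295656.52 / 29169.14 = 78.70 mm
y_c = 3190444.66 / 29169.14 = 109.38 mm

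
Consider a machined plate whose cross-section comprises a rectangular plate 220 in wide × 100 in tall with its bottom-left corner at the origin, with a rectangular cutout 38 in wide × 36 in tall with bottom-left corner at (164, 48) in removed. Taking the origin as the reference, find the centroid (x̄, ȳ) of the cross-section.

plate: A = 220 × 100 = 22000.00, centroid at (110.00, 50.00).
hole: A = −(38 × 36) = -1368.00, centroid at (183.00, 66.00).
ΣA = 20632.00 in², ΣAx̄ = 2169656.00 in³, ΣAȳ = 1009712.00 in³.
x̄ = 2169656.00/20632.00 = 105.16 in; ȳ = 1009712.00/20632.00 = 48.94 in.

x̄ = 105.16 in, ȳ = 48.94 in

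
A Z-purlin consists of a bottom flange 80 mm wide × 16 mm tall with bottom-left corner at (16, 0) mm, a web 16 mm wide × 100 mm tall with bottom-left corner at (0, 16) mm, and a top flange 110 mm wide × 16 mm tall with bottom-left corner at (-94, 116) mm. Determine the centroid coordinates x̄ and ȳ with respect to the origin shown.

x̄ = 3.41 mm, ȳ = 72.00 mm

Part | A | x̄ᵢ | ȳᵢ | A·x̄ᵢ | A·ȳᵢ
bottom flange | 1280.00 | 56.00 | 8.00 | 71680.00 | 10240.00
web | 1600.00 | 8.00 | 66.00 | 12800.00 | 105600.00
top flange | 1760.00 | -39.00 | 124.00 | -68640.00 | 218240.00
Σ | 4640.00 |  |  | 15840.00 | 334080.00
x̄ = 15840.00 / 4640.00 = 3.41 mm
ȳ = 334080.00 / 4640.00 = 72.00 mm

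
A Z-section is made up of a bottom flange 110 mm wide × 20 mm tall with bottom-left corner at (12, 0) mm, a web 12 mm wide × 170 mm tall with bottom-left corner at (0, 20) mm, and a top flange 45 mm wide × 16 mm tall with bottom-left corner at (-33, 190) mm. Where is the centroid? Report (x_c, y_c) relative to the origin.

Part | A | x̄ᵢ | ȳᵢ | A·x̄ᵢ | A·ȳᵢ
bottom flange | 2200.00 | 67.00 | 10.00 | 147400.00 | 22000.00
web | 2040.00 | 6.00 | 105.00 | 12240.00 | 214200.00
top flange | 720.00 | -10.50 | 198.00 | -7560.00 | 142560.00
Σ | 4960.00 |  |  | 152080.00 | 378760.00
x_c = 152080.00 / 4960.00 = 30.66 mm
y_c = 378760.00 / 4960.00 = 76.36 mm

x_c = 30.66 mm, y_c = 76.36 mm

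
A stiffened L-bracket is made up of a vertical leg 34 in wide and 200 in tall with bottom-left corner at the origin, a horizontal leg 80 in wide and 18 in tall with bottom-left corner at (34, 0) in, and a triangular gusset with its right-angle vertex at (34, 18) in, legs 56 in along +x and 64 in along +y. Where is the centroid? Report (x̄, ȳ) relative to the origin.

x̄ = 31.55 in, ȳ = 76.10 in

vertical leg: A = 34 × 200 = 6800.00, centroid at (17.00, 100.00).
horizontal leg: A = 80 × 18 = 1440.00, centroid at (74.00, 9.00).
gusset: A = ½·56·64 = 1792.00, centroid at (52.67, 39.33).
ΣA = 10032.00 in²
ΣAx̄ = (6800.00)(17.00) + (1440.00)(74.00) + (1792.00)(52.67) = 316538.67 in³
ΣAȳ = (6800.00)(100.00) + (1440.00)(9.00) + (1792.00)(39.33) = 763445.33 in³
x̄ = 316538.67 / 10032.00 = 31.55 in
ȳ = 763445.33 / 10032.00 = 76.10 in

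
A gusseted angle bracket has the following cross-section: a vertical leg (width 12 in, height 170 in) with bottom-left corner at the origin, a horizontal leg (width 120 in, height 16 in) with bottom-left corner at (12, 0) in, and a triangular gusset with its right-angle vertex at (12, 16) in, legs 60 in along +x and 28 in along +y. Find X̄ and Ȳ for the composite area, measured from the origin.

X̄ = 36.95 in, Ȳ = 43.76 in

vertical leg: A = 12 × 170 = 2040.00, centroid at (6.00, 85.00).
horizontal leg: A = 120 × 16 = 1920.00, centroid at (72.00, 8.00).
gusset: A = ½·60·28 = 840.00, centroid at (32.00, 25.33).
ΣA = 4800.00 in², ΣAX̄ = 177360.00 in³, ΣAȲ = 210040.00 in³.
X̄ = 177360.00/4800.00 = 36.95 in; Ȳ = 210040.00/4800.00 = 43.76 in.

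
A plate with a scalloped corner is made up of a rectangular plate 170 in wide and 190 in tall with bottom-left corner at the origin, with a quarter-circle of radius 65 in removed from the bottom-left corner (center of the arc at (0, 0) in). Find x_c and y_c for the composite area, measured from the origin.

x_c = 91.57 in, y_c = 102.72 in

Part | A | x̄ᵢ | ȳᵢ | A·x̄ᵢ | A·ȳᵢ
plate | 32300.00 | 85.00 | 95.00 | 2745500.00 | 3068500.00
removed quarter-circle | -3318.31 | 27.59 | 27.59 | -91541.67 | -91541.67
Σ | 28981.69 |  |  | 2653958.33 | 2976958.33
x_c = 2653958.33 / 28981.69 = 91.57 in
y_c = 2976958.33 / 28981.69 = 102.72 in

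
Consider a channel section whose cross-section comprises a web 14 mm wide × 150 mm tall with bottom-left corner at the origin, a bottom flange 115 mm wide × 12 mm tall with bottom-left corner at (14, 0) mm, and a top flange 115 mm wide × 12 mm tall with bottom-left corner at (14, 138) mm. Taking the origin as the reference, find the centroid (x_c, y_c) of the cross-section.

web: A = 14 × 150 = 2100.00, centroid at (7.00, 75.00).
bottom flange: A = 115 × 12 = 1380.00, centroid at (71.50, 6.00).
top flange: A = 115 × 12 = 1380.00, centroid at (71.50, 144.00).
ΣA = 4860.00 mm², ΣAx_c = 212040.00 mm³, ΣAy_c = 364500.00 mm³.
x_c = 212040.00/4860.00 = 43.63 mm; y_c = 364500.00/4860.00 = 75.00 mm.

x_c = 43.63 mm, y_c = 75.00 mm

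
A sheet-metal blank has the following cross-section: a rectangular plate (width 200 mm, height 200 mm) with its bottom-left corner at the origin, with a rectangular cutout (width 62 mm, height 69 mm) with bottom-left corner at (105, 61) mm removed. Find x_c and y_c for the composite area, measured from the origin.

x_c = 95.69 mm, y_c = 100.54 mm

plate: A = 200 × 200 = 40000.00, centroid at (100.00, 100.00).
hole: A = −(62 × 69) = -4278.00, centroid at (136.00, 95.50).
ΣA = 35722.00 mm²
ΣAx_c = (40000.00)(100.00) + (-4278.00)(136.00) = 3418192.00 mm³
ΣAy_c = (40000.00)(100.00) + (-4278.00)(95.50) = 3591451.00 mm³
x_c = 3418192.00 / 35722.00 = 95.69 mm
y_c = 3591451.00 / 35722.00 = 100.54 mm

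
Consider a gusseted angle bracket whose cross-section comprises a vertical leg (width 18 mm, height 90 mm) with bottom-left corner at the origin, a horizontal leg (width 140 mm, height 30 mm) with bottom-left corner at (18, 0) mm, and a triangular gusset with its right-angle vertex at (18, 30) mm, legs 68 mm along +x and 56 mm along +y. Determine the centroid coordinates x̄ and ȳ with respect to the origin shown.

vertical leg: A = 18 × 90 = 1620.00, centroid at (9.00, 45.00).
horizontal leg: A = 140 × 30 = 4200.00, centroid at (88.00, 15.00).
gusset: A = ½·68·56 = 1904.00, centroid at (40.67, 48.67).
ΣA = 7724.00 mm², ΣAx̄ = 461609.33 mm³, ΣAȳ = 228561.33 mm³.
x̄ = 461609.33/7724.00 = 59.76 mm; ȳ = 228561.33/7724.00 = 29.59 mm.

x̄ = 59.76 mm, ȳ = 29.59 mm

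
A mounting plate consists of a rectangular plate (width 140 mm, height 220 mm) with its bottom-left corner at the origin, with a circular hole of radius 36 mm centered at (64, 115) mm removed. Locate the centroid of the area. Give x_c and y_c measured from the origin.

x_c = 70.91 mm, y_c = 109.24 mm

Part | A | x̄ᵢ | ȳᵢ | A·x̄ᵢ | A·ȳᵢ
plate | 30800.00 | 70.00 | 110.00 | 2156000.00 | 3388000.00
hole | -4071.50 | 64.00 | 115.00 | -260576.26 | -468222.97
Σ | 26728.50 |  |  | 1895423.74 | 2919777.03
x_c = 1895423.74 / 26728.50 = 70.91 mm
y_c = 2919777.03 / 26728.50 = 109.24 mm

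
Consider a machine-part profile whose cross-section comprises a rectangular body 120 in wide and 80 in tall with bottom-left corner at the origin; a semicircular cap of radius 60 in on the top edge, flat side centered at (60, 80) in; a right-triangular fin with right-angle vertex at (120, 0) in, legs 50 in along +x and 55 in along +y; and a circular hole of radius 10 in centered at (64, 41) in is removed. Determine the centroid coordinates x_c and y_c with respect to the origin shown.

Part | A | x̄ᵢ | ȳᵢ | A·x̄ᵢ | A·ȳᵢ
rectangular body | 9600.00 | 60.00 | 40.00 | 576000.00 | 384000.00
semicircular top | 5654.87 | 60.00 | 105.46 | 339292.01 | 596389.34
triangular fin | 1375.00 | 136.67 | 18.33 | 187916.67 | 25208.33
hole | -314.16 | 64.00 | 41.00 | -20106.19 | -12880.53
Σ | 16315.71 |  |  | 1083102.48 | 992717.15
x_c = 1083102.48 / 16315.71 = 66.38 in
y_c = 992717.15 / 16315.71 = 60.84 in

x_c = 66.38 in, y_c = 60.84 in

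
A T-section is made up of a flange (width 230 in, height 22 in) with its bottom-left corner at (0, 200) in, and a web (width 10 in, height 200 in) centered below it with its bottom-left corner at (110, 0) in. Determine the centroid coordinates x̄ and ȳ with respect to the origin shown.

x̄ = 115.00 in, ȳ = 179.56 in

Part | A | x̄ᵢ | ȳᵢ | A·x̄ᵢ | A·ȳᵢ
web | 2000.00 | 115.00 | 100.00 | 230000.00 | 200000.00
flange | 5060.00 | 115.00 | 211.00 | 581900.00 | 1067660.00
Σ | 7060.00 |  |  | 811900.00 | 1267660.00
x̄ = 811900.00 / 7060.00 = 115.00 in
ȳ = 1267660.00 / 7060.00 = 179.56 in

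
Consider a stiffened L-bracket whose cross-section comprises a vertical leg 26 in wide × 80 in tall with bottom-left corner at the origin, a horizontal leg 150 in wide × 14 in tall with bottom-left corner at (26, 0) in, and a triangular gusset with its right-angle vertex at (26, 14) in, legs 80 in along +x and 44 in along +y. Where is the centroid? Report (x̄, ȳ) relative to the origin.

vertical leg: A = 26 × 80 = 2080.00, centroid at (13.00, 40.00).
horizontal leg: A = 150 × 14 = 2100.00, centroid at (101.00, 7.00).
gusset: A = ½·80·44 = 1760.00, centroid at (52.67, 28.67).
ΣA = 5940.00 in²
ΣAx̄ = (2080.00)(13.00) + (2100.00)(101.00) + (1760.00)(52.67) = 331833.33 in³
ΣAȳ = (2080.00)(40.00) + (2100.00)(7.00) + (1760.00)(28.67) = 148353.33 in³
x̄ = 331833.33 / 5940.00 = 55.86 in
ȳ = 148353.33 / 5940.00 = 24.98 in

x̄ = 55.86 in, ȳ = 24.98 in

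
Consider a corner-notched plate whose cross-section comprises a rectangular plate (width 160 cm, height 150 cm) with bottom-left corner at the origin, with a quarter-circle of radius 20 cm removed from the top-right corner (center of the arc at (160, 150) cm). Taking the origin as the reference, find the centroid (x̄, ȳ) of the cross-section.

x̄ = 79.05 cm, ȳ = 74.12 cm

plate: A = 160 × 150 = 24000.00, centroid at (80.00, 75.00).
removed quarter-circle: A = −¼π·20² = -314.16, centroid at (151.51, 141.51).
ΣA = 23685.84 cm², ΣAx̄ = 1872401.18 cm³, ΣAȳ = 1755542.78 cm³.
x̄ = 1872401.18/23685.84 = 79.05 cm; ȳ = 1755542.78/23685.84 = 74.12 cm.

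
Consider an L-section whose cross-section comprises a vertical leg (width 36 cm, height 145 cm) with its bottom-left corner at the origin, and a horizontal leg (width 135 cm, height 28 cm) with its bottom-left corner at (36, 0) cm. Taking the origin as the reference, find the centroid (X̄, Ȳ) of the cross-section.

X̄ = 53.91 cm, Ȳ = 47.93 cm

vertical leg: A = 36 × 145 = 5220.00, centroid at (18.00, 72.50).
horizontal leg: A = 135 × 28 = 3780.00, centroid at (103.50, 14.00).
ΣA = 9000.00 cm², ΣAX̄ = 485190.00 cm³, ΣAȲ = 431370.00 cm³.
X̄ = 485190.00/9000.00 = 53.91 cm; Ȳ = 431370.00/9000.00 = 47.93 cm.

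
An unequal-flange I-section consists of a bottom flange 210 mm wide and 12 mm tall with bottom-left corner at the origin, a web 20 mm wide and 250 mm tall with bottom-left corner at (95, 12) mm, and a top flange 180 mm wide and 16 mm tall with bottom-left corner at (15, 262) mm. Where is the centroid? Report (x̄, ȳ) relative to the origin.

x̄ = 105.00 mm, ȳ = 142.09 mm

Part | A | x̄ᵢ | ȳᵢ | A·x̄ᵢ | A·ȳᵢ
bottom flange | 2520.00 | 105.00 | 6.00 | 264600.00 | 15120.00
web | 5000.00 | 105.00 | 137.00 | 525000.00 | 685000.00
top flange | 2880.00 | 105.00 | 270.00 | 302400.00 | 777600.00
Σ | 10400.00 |  |  | 1092000.00 | 1477720.00
x̄ = 1092000.00 / 10400.00 = 105.00 mm
ȳ = 1477720.00 / 10400.00 = 142.09 mm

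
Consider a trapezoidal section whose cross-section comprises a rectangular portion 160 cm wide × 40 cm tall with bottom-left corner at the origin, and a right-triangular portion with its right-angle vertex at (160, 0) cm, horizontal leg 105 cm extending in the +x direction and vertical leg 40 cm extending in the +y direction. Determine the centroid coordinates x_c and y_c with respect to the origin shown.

x_c = 108.41 cm, y_c = 18.35 cm

rectangular portion: A = 160 × 40 = 6400.00, centroid at (80.00, 20.00).
triangular portion: A = ½·105·40 = 2100.00, centroid at (195.00, 13.33).
ΣA = 8500.00 cm², ΣAx_c = 921500.00 cm³, ΣAy_c = 156000.00 cm³.
x_c = 921500.00/8500.00 = 108.41 cm; y_c = 156000.00/8500.00 = 18.35 cm.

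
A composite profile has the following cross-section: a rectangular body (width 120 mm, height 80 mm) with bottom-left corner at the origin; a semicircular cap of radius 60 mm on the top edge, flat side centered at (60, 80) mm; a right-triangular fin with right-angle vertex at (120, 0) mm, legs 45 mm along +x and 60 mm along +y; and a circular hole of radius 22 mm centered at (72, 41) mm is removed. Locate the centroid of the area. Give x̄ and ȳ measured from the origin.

rectangular body: A = 120 × 80 = 9600.00, centroid at (60.00, 40.00).
semicircular top: A = ½π·60² = 5654.87, centroid at (60.00, 105.46).
triangular fin: A = ½·45·60 = 1350.00, centroid at (135.00, 20.00).
hole: A = −π·22² = -1520.53, centroid at (72.00, 41.00).
ΣA = 15084.34 mm²
ΣAx̄ = (9600.00)(60.00) + (5654.87)(60.00) + (1350.00)(135.00) + (-1520.53)(72.00) = 988063.79 mm³
ΣAȳ = (9600.00)(40.00) + (5654.87)(105.46) + (1350.00)(20.00) + (-1520.53)(41.00) = 945047.58 mm³
x̄ = 988063.79 / 15084.34 = 65.50 mm
ȳ = 945047.58 / 15084.34 = 62.65 mm

x̄ = 65.50 mm, ȳ = 62.65 mm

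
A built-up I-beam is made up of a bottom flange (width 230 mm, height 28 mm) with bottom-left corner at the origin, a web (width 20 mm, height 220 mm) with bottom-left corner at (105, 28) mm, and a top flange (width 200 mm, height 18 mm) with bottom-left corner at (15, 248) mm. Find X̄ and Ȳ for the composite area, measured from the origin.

bottom flange: A = 230 × 28 = 6440.00, centroid at (115.00, 14.00).
web: A = 20 × 220 = 4400.00, centroid at (115.00, 138.00).
top flange: A = 200 × 18 = 3600.00, centroid at (115.00, 257.00).
ΣA = 14440.00 mm², ΣAX̄ = 1660600.00 mm³, ΣAȲ = 1622560.00 mm³.
X̄ = 1660600.00/14440.00 = 115.00 mm; Ȳ = 1622560.00/14440.00 = 112.37 mm.

X̄ = 115.00 mm, Ȳ = 112.37 mm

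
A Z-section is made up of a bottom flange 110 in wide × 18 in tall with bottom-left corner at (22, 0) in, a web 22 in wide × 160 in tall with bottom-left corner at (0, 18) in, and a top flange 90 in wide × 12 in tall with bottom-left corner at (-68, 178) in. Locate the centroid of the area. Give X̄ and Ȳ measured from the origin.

bottom flange: A = 110 × 18 = 1980.00, centroid at (77.00, 9.00).
web: A = 22 × 160 = 3520.00, centroid at (11.00, 98.00).
top flange: A = 90 × 12 = 1080.00, centroid at (-23.00, 184.00).
ΣA = 6580.00 in²
ΣAX̄ = (1980.00)(77.00) + (3520.00)(11.00) + (1080.00)(-23.00) = 166340.00 in³
ΣAȲ = (1980.00)(9.00) + (3520.00)(98.00) + (1080.00)(184.00) = 561500.00 in³
X̄ = 166340.00 / 6580.00 = 25.28 in
Ȳ = 561500.00 / 6580.00 = 85.33 in

X̄ = 25.28 in, Ȳ = 85.33 in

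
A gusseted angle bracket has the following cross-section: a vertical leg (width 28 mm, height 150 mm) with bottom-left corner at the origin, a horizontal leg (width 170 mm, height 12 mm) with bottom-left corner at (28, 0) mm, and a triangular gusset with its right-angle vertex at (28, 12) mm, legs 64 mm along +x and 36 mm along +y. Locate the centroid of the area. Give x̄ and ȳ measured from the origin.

x̄ = 46.83 mm, ȳ = 48.01 mm

Part | A | x̄ᵢ | ȳᵢ | A·x̄ᵢ | A·ȳᵢ
vertical leg | 4200.00 | 14.00 | 75.00 | 58800.00 | 315000.00
horizontal leg | 2040.00 | 113.00 | 6.00 | 230520.00 | 12240.00
gusset | 1152.00 | 49.33 | 24.00 | 56832.00 | 27648.00
Σ | 7392.00 |  |  | 346152.00 | 354888.00
x̄ = 346152.00 / 7392.00 = 46.83 mm
ȳ = 354888.00 / 7392.00 = 48.01 mm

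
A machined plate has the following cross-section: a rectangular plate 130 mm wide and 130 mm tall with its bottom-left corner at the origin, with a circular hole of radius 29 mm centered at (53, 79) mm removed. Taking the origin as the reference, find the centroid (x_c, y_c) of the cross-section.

x_c = 67.22 mm, y_c = 62.41 mm

Part | A | x̄ᵢ | ȳᵢ | A·x̄ᵢ | A·ȳᵢ
plate | 16900.00 | 65.00 | 65.00 | 1098500.00 | 1098500.00
hole | -2642.08 | 53.00 | 79.00 | -140030.21 | -208724.27
Σ | 14257.92 |  |  | 958469.79 | 889775.73
x_c = 958469.79 / 14257.92 = 67.22 mm
y_c = 889775.73 / 14257.92 = 62.41 mm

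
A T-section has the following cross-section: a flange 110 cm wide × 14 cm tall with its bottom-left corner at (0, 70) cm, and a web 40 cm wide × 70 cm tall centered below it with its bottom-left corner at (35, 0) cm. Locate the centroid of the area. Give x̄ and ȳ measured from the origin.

x̄ = 55.00 cm, ȳ = 49.90 cm

web: A = 40 × 70 = 2800.00, centroid at (55.00, 35.00).
flange: A = 110 × 14 = 1540.00, centroid at (55.00, 77.00).
ΣA = 4340.00 cm², ΣAx̄ = 238700.00 cm³, ΣAȳ = 216580.00 cm³.
x̄ = 238700.00/4340.00 = 55.00 cm; ȳ = 216580.00/4340.00 = 49.90 cm.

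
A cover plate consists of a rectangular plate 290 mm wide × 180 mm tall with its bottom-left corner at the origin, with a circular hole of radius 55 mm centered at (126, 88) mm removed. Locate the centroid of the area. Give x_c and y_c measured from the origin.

x_c = 149.23 mm, y_c = 90.45 mm

plate: A = 290 × 180 = 52200.00, centroid at (145.00, 90.00).
hole: A = −π·55² = -9503.32, centroid at (126.00, 88.00).
ΣA = 42696.68 mm²
ΣAx_c = (52200.00)(145.00) + (-9503.32)(126.00) = 6371581.96 mm³
ΣAy_c = (52200.00)(90.00) + (-9503.32)(88.00) = 3861708.04 mm³
x_c = 6371581.96 / 42696.68 = 149.23 mm
y_c = 3861708.04 / 42696.68 = 90.45 mm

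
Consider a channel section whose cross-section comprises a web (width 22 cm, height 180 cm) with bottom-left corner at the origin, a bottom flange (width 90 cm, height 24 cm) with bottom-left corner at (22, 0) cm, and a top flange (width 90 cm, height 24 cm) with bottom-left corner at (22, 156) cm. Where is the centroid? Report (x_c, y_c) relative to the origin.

x_c = 40.22 cm, y_c = 90.00 cm

web: A = 22 × 180 = 3960.00, centroid at (11.00, 90.00).
bottom flange: A = 90 × 24 = 2160.00, centroid at (67.00, 12.00).
top flange: A = 90 × 24 = 2160.00, centroid at (67.00, 168.00).
ΣA = 8280.00 cm², ΣAx_c = 333000.00 cm³, ΣAy_c = 745200.00 cm³.
x_c = 333000.00/8280.00 = 40.22 cm; y_c = 745200.00/8280.00 = 90.00 cm.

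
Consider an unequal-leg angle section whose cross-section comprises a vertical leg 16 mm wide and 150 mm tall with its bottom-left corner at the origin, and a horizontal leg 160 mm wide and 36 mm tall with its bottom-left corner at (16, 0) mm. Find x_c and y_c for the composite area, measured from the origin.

Part | A | x̄ᵢ | ȳᵢ | A·x̄ᵢ | A·ȳᵢ
vertical leg | 2400.00 | 8.00 | 75.00 | 19200.00 | 180000.00
horizontal leg | 5760.00 | 96.00 | 18.00 | 552960.00 | 103680.00
Σ | 8160.00 |  |  | 572160.00 | 283680.00
x_c = 572160.00 / 8160.00 = 70.12 mm
y_c = 283680.00 / 8160.00 = 34.76 mm

x_c = 70.12 mm, y_c = 34.76 mm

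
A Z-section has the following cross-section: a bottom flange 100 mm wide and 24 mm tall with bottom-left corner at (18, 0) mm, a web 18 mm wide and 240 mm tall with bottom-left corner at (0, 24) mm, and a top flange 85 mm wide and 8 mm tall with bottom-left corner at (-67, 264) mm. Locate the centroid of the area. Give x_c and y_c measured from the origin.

x_c = 25.06 mm, y_c = 112.58 mm

Part | A | x̄ᵢ | ȳᵢ | A·x̄ᵢ | A·ȳᵢ
bottom flange | 2400.00 | 68.00 | 12.00 | 163200.00 | 28800.00
web | 4320.00 | 9.00 | 144.00 | 38880.00 | 622080.00
top flange | 680.00 | -24.50 | 268.00 | -16660.00 | 182240.00
Σ | 7400.00 |  |  | 185420.00 | 833120.00
x_c = 185420.00 / 7400.00 = 25.06 mm
y_c = 833120.00 / 7400.00 = 112.58 mm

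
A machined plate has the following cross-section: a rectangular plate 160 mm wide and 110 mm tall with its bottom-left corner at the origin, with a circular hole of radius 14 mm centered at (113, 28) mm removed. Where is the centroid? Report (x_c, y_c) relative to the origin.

x_c = 78.80 mm, y_c = 55.98 mm

plate: A = 160 × 110 = 17600.00, centroid at (80.00, 55.00).
hole: A = −π·14² = -615.75, centroid at (113.00, 28.00).
ΣA = 16984.25 mm²
ΣAx_c = (17600.00)(80.00) + (-615.75)(113.00) = 1338420.01 mm³
ΣAy_c = (17600.00)(55.00) + (-615.75)(28.00) = 950758.94 mm³
x_c = 1338420.01 / 16984.25 = 78.80 mm
y_c = 950758.94 / 16984.25 = 55.98 mm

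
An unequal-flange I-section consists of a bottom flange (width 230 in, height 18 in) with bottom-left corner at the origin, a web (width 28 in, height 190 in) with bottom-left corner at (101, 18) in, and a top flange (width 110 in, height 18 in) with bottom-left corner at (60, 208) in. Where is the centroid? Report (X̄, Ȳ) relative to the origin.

bottom flange: A = 230 × 18 = 4140.00, centroid at (115.00, 9.00).
web: A = 28 × 190 = 5320.00, centroid at (115.00, 113.00).
top flange: A = 110 × 18 = 1980.00, centroid at (115.00, 217.00).
ΣA = 11440.00 in²
ΣAX̄ = (4140.00)(115.00) + (5320.00)(115.00) + (1980.00)(115.00) = 1315600.00 in³
ΣAȲ = (4140.00)(9.00) + (5320.00)(113.00) + (1980.00)(217.00) = 1068080.00 in³
X̄ = 1315600.00 / 11440.00 = 115.00 in
Ȳ = 1068080.00 / 11440.00 = 93.36 in

X̄ = 115.00 in, Ȳ = 93.36 in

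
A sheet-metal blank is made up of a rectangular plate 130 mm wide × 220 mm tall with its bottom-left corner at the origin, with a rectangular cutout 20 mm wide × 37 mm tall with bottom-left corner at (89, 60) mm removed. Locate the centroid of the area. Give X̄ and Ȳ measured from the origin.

plate: A = 130 × 220 = 28600.00, centroid at (65.00, 110.00).
hole: A = −(20 × 37) = -740.00, centroid at (99.00, 78.50).
ΣA = 27860.00 mm²
ΣAX̄ = (28600.00)(65.00) + (-740.00)(99.00) = 1785740.00 mm³
ΣAȲ = (28600.00)(110.00) + (-740.00)(78.50) = 3087910.00 mm³
X̄ = 1785740.00 / 27860.00 = 64.10 mm
Ȳ = 3087910.00 / 27860.00 = 110.84 mm

X̄ = 64.10 mm, Ȳ = 110.84 mm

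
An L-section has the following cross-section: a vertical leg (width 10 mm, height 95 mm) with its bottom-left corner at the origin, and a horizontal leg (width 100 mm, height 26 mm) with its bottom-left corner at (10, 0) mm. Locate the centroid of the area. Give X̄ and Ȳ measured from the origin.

X̄ = 45.28 mm, Ȳ = 22.23 mm

vertical leg: A = 10 × 95 = 950.00, centroid at (5.00, 47.50).
horizontal leg: A = 100 × 26 = 2600.00, centroid at (60.00, 13.00).
ΣA = 3550.00 mm², ΣAX̄ = 160750.00 mm³, ΣAȲ = 78925.00 mm³.
X̄ = 160750.00/3550.00 = 45.28 mm; Ȳ = 78925.00/3550.00 = 22.23 mm.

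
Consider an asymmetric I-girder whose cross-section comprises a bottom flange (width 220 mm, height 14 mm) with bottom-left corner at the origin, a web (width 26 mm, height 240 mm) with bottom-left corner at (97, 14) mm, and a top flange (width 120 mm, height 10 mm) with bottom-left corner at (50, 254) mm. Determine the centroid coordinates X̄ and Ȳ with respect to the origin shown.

bottom flange: A = 220 × 14 = 3080.00, centroid at (110.00, 7.00).
web: A = 26 × 240 = 6240.00, centroid at (110.00, 134.00).
top flange: A = 120 × 10 = 1200.00, centroid at (110.00, 259.00).
ΣA = 10520.00 mm², ΣAX̄ = 1157200.00 mm³, ΣAȲ = 1168520.00 mm³.
X̄ = 1157200.00/10520.00 = 110.00 mm; Ȳ = 1168520.00/10520.00 = 111.08 mm.

X̄ = 110.00 mm, Ȳ = 111.08 mm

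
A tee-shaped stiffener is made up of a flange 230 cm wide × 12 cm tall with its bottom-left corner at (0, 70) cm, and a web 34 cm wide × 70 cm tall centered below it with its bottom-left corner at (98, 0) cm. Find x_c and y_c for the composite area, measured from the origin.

x_c = 115.00 cm, y_c = 57.02 cm

web: A = 34 × 70 = 2380.00, centroid at (115.00, 35.00).
flange: A = 230 × 12 = 2760.00, centroid at (115.00, 76.00).
ΣA = 5140.00 cm²
ΣAx_c = (2380.00)(115.00) + (2760.00)(115.00) = 591100.00 cm³
ΣAy_c = (2380.00)(35.00) + (2760.00)(76.00) = 293060.00 cm³
x_c = 591100.00 / 5140.00 = 115.00 cm
y_c = 293060.00 / 5140.00 = 57.02 cm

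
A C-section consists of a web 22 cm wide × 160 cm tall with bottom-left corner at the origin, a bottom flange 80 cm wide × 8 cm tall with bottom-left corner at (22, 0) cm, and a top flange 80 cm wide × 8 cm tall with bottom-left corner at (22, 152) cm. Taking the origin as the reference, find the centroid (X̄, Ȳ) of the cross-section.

Part | A | x̄ᵢ | ȳᵢ | A·x̄ᵢ | A·ȳᵢ
web | 3520.00 | 11.00 | 80.00 | 38720.00 | 281600.00
bottom flange | 640.00 | 62.00 | 4.00 | 39680.00 | 2560.00
top flange | 640.00 | 62.00 | 156.00 | 39680.00 | 99840.00
Σ | 4800.00 |  |  | 118080.00 | 384000.00
X̄ = 118080.00 / 4800.00 = 24.60 cm
Ȳ = 384000.00 / 4800.00 = 80.00 cm

X̄ = 24.60 cm, Ȳ = 80.00 cm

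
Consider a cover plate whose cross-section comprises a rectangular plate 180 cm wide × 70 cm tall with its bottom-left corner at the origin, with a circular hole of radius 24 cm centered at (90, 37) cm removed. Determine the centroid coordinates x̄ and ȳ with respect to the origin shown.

x̄ = 90.00 cm, ȳ = 34.66 cm

Part | A | x̄ᵢ | ȳᵢ | A·x̄ᵢ | A·ȳᵢ
plate | 12600.00 | 90.00 | 35.00 | 1134000.00 | 441000.00
hole | -1809.56 | 90.00 | 37.00 | -162860.16 | -66953.62
Σ | 10790.44 |  |  | 971139.84 | 374046.38
x̄ = 971139.84 / 10790.44 = 90.00 cm
ȳ = 374046.38 / 10790.44 = 34.66 cm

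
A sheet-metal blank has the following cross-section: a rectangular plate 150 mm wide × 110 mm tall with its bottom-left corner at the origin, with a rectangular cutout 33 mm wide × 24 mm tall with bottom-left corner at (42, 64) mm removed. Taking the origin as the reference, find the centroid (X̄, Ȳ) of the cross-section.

X̄ = 75.83 mm, Ȳ = 53.94 mm

plate: A = 150 × 110 = 16500.00, centroid at (75.00, 55.00).
hole: A = −(33 × 24) = -792.00, centroid at (58.50, 76.00).
ΣA = 15708.00 mm²
ΣAX̄ = (16500.00)(75.00) + (-792.00)(58.50) = 1191168.00 mm³
ΣAȲ = (16500.00)(55.00) + (-792.00)(76.00) = 847308.00 mm³
X̄ = 1191168.00 / 15708.00 = 75.83 mm
Ȳ = 847308.00 / 15708.00 = 53.94 mm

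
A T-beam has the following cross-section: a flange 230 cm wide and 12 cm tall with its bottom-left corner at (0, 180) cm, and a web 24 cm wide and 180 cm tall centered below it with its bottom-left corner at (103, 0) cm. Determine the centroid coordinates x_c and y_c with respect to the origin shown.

x_c = 115.00 cm, y_c = 127.42 cm

web: A = 24 × 180 = 4320.00, centroid at (115.00, 90.00).
flange: A = 230 × 12 = 2760.00, centroid at (115.00, 186.00).
ΣA = 7080.00 cm²
ΣAx_c = (4320.00)(115.00) + (2760.00)(115.00) = 814200.00 cm³
ΣAy_c = (4320.00)(90.00) + (2760.00)(186.00) = 902160.00 cm³
x_c = 814200.00 / 7080.00 = 115.00 cm
y_c = 902160.00 / 7080.00 = 127.42 cm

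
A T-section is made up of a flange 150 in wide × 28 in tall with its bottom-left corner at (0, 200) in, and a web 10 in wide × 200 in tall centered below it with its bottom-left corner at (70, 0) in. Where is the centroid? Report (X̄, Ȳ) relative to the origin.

X̄ = 75.00 in, Ȳ = 177.23 in

web: A = 10 × 200 = 2000.00, centroid at (75.00, 100.00).
flange: A = 150 × 28 = 4200.00, centroid at (75.00, 214.00).
ΣA = 6200.00 in²
ΣAX̄ = (2000.00)(75.00) + (4200.00)(75.00) = 465000.00 in³
ΣAȲ = (2000.00)(100.00) + (4200.00)(214.00) = 1098800.00 in³
X̄ = 465000.00 / 6200.00 = 75.00 in
Ȳ = 1098800.00 / 6200.00 = 177.23 in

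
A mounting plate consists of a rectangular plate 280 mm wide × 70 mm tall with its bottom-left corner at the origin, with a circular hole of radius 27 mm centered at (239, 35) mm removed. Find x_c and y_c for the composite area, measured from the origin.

x_c = 126.90 mm, y_c = 35.00 mm

plate: A = 280 × 70 = 19600.00, centroid at (140.00, 35.00).
hole: A = −π·27² = -2290.22, centroid at (239.00, 35.00).
ΣA = 17309.78 mm², ΣAx_c = 2196637.17 mm³, ΣAy_c = 605842.26 mm³.
x_c = 2196637.17/17309.78 = 126.90 mm; y_c = 605842.26/17309.78 = 35.00 mm.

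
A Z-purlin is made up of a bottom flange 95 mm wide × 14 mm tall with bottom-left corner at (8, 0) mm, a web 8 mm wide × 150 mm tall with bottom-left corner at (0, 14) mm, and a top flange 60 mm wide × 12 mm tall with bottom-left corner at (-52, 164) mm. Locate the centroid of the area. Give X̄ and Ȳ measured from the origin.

X̄ = 19.32 mm, Ȳ = 73.39 mm

bottom flange: A = 95 × 14 = 1330.00, centroid at (55.50, 7.00).
web: A = 8 × 150 = 1200.00, centroid at (4.00, 89.00).
top flange: A = 60 × 12 = 720.00, centroid at (-22.00, 170.00).
ΣA = 3250.00 mm², ΣAX̄ = 62775.00 mm³, ΣAȲ = 238510.00 mm³.
X̄ = 62775.00/3250.00 = 19.32 mm; Ȳ = 238510.00/3250.00 = 73.39 mm.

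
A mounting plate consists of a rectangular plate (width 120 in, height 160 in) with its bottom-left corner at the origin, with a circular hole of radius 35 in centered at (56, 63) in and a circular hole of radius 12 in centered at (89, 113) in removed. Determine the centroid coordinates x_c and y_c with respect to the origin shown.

x_c = 60.15 in, y_c = 83.39 in

Part | A | x̄ᵢ | ȳᵢ | A·x̄ᵢ | A·ȳᵢ
plate | 19200.00 | 60.00 | 80.00 | 1152000.00 | 1536000.00
hole 1 | -3848.45 | 56.00 | 63.00 | -215513.26 | -242452.41
hole 2 | -452.39 | 89.00 | 113.00 | -40262.65 | -51120.00
Σ | 14899.16 |  |  | 896224.09 | 1242427.59
x_c = 896224.09 / 14899.16 = 60.15 in
y_c = 1242427.59 / 14899.16 = 83.39 in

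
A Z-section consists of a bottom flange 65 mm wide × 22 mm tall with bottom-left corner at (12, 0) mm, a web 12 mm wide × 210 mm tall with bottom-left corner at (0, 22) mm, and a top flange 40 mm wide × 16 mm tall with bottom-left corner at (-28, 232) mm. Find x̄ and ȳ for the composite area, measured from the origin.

bottom flange: A = 65 × 22 = 1430.00, centroid at (44.50, 11.00).
web: A = 12 × 210 = 2520.00, centroid at (6.00, 127.00).
top flange: A = 40 × 16 = 640.00, centroid at (-8.00, 240.00).
ΣA = 4590.00 mm²
ΣAx̄ = (1430.00)(44.50) + (2520.00)(6.00) + (640.00)(-8.00) = 73635.00 mm³
ΣAȳ = (1430.00)(11.00) + (2520.00)(127.00) + (640.00)(240.00) = 489370.00 mm³
x̄ = 73635.00 / 4590.00 = 16.04 mm
ȳ = 489370.00 / 4590.00 = 106.62 mm

x̄ = 16.04 mm, ȳ = 106.62 mm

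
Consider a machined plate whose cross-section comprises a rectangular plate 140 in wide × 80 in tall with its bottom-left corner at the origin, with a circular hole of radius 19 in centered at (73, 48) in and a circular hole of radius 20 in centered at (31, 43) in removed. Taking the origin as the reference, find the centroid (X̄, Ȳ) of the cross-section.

X̄ = 75.18 in, Ȳ = 38.54 in

Part | A | x̄ᵢ | ȳᵢ | A·x̄ᵢ | A·ȳᵢ
plate | 11200.00 | 70.00 | 40.00 | 784000.00 | 448000.00
hole 1 | -1134.11 | 73.00 | 48.00 | -82790.39 | -54437.52
hole 2 | -1256.64 | 31.00 | 43.00 | -38955.75 | -54035.39
Σ | 8809.25 |  |  | 662253.86 | 339527.09
X̄ = 662253.86 / 8809.25 = 75.18 in
Ȳ = 339527.09 / 8809.25 = 38.54 in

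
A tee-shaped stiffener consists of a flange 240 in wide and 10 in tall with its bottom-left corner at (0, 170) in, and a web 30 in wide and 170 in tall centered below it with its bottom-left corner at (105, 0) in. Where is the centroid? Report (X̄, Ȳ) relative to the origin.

X̄ = 120.00 in, Ȳ = 113.80 in

web: A = 30 × 170 = 5100.00, centroid at (120.00, 85.00).
flange: A = 240 × 10 = 2400.00, centroid at (120.00, 175.00).
ΣA = 7500.00 in²
ΣAX̄ = (5100.00)(120.00) + (2400.00)(120.00) = 900000.00 in³
ΣAȲ = (5100.00)(85.00) + (2400.00)(175.00) = 853500.00 in³
X̄ = 900000.00 / 7500.00 = 120.00 in
Ȳ = 853500.00 / 7500.00 = 113.80 in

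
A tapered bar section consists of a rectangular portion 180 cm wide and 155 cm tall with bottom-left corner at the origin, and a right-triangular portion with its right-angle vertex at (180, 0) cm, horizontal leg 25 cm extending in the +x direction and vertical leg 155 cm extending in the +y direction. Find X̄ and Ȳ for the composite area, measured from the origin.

rectangular portion: A = 180 × 155 = 27900.00, centroid at (90.00, 77.50).
triangular portion: A = ½·25·155 = 1937.50, centroid at (188.33, 51.67).
ΣA = 29837.50 cm², ΣAX̄ = 2875895.83 cm³, ΣAȲ = 2262354.17 cm³.
X̄ = 2875895.83/29837.50 = 96.39 cm; Ȳ = 2262354.17/29837.50 = 75.82 cm.

X̄ = 96.39 cm, Ȳ = 75.82 cm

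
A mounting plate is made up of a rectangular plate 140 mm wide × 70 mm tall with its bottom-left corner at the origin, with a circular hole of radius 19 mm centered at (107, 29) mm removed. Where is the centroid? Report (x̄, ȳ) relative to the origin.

Part | A | x̄ᵢ | ȳᵢ | A·x̄ᵢ | A·ȳᵢ
plate | 9800.00 | 70.00 | 35.00 | 686000.00 | 343000.00
hole | -1134.11 | 107.00 | 29.00 | -121350.30 | -32889.33
Σ | 8665.89 |  |  | 564649.70 | 310110.67
x̄ = 564649.70 / 8665.89 = 65.16 mm
ȳ = 310110.67 / 8665.89 = 35.79 mm

x̄ = 65.16 mm, ȳ = 35.79 mm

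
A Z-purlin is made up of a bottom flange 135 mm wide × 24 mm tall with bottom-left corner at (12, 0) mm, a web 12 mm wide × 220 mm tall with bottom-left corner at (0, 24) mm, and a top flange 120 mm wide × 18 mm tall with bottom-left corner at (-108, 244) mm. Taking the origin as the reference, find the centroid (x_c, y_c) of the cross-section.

x_c = 21.11 mm, y_c = 116.81 mm

bottom flange: A = 135 × 24 = 3240.00, centroid at (79.50, 12.00).
web: A = 12 × 220 = 2640.00, centroid at (6.00, 134.00).
top flange: A = 120 × 18 = 2160.00, centroid at (-48.00, 253.00).
ΣA = 8040.00 mm²
ΣAx_c = (3240.00)(79.50) + (2640.00)(6.00) + (2160.00)(-48.00) = 169740.00 mm³
ΣAy_c = (3240.00)(12.00) + (2640.00)(134.00) + (2160.00)(253.00) = 939120.00 mm³
x_c = 169740.00 / 8040.00 = 21.11 mm
y_c = 939120.00 / 8040.00 = 116.81 mm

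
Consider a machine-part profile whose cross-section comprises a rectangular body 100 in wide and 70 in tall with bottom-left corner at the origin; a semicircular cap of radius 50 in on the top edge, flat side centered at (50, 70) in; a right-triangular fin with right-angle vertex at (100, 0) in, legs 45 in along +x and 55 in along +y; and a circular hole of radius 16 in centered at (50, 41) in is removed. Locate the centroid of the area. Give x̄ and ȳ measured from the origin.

Part | A | x̄ᵢ | ȳᵢ | A·x̄ᵢ | A·ȳᵢ
rectangular body | 7000.00 | 50.00 | 35.00 | 350000.00 | 245000.00
semicircular top | 3926.99 | 50.00 | 91.22 | 196349.54 | 358222.69
triangular fin | 1237.50 | 115.00 | 18.33 | 142312.50 | 22687.50
hole | -804.25 | 50.00 | 41.00 | -40212.39 | -32974.16
Σ | 11360.24 |  |  | 648449.65 | 592936.03
x̄ = 648449.65 / 11360.24 = 57.08 in
ȳ = 592936.03 / 11360.24 = 52.19 in

x̄ = 57.08 in, ȳ = 52.19 in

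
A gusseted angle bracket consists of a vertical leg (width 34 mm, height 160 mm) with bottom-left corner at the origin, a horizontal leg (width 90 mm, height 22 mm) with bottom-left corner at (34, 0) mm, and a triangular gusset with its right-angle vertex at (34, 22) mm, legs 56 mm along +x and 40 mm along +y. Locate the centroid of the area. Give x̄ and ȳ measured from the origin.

vertical leg: A = 34 × 160 = 5440.00, centroid at (17.00, 80.00).
horizontal leg: A = 90 × 22 = 1980.00, centroid at (79.00, 11.00).
gusset: A = ½·56·40 = 1120.00, centroid at (52.67, 35.33).
ΣA = 8540.00 mm², ΣAx̄ = 307886.67 mm³, ΣAȳ = 496553.33 mm³.
x̄ = 307886.67/8540.00 = 36.05 mm; ȳ = 496553.33/8540.00 = 58.14 mm.

x̄ = 36.05 mm, ȳ = 58.14 mm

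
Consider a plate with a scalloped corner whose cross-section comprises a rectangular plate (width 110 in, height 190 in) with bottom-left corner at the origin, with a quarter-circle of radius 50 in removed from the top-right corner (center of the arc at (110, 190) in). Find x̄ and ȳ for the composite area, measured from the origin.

x̄ = 51.50 in, ȳ = 87.35 in

plate: A = 110 × 190 = 20900.00, centroid at (55.00, 95.00).
removed quarter-circle: A = −¼π·50² = -1963.50, centroid at (88.78, 168.78).
ΣA = 18936.50 in², ΣAx̄ = 975182.17 in³, ΣAȳ = 1654102.54 in³.
x̄ = 975182.17/18936.50 = 51.50 in; ȳ = 1654102.54/18936.50 = 87.35 in.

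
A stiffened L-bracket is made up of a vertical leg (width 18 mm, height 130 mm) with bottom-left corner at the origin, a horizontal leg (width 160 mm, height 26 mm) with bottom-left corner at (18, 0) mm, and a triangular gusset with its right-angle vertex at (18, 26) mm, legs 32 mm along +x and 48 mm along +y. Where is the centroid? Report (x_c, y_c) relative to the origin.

vertical leg: A = 18 × 130 = 2340.00, centroid at (9.00, 65.00).
horizontal leg: A = 160 × 26 = 4160.00, centroid at (98.00, 13.00).
gusset: A = ½·32·48 = 768.00, centroid at (28.67, 42.00).
ΣA = 7268.00 mm², ΣAx_c = 450756.00 mm³, ΣAy_c = 238436.00 mm³.
x_c = 450756.00/7268.00 = 62.02 mm; y_c = 238436.00/7268.00 = 32.81 mm.

x_c = 62.02 mm, y_c = 32.81 mm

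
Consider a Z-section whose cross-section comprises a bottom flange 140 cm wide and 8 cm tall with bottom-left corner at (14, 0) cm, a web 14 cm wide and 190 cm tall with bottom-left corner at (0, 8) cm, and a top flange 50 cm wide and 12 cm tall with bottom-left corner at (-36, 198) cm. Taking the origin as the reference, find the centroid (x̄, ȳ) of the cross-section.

Part | A | x̄ᵢ | ȳᵢ | A·x̄ᵢ | A·ȳᵢ
bottom flange | 1120.00 | 84.00 | 4.00 | 94080.00 | 4480.00
web | 2660.00 | 7.00 | 103.00 | 18620.00 | 273980.00
top flange | 600.00 | -11.00 | 204.00 | -6600.00 | 122400.00
Σ | 4380.00 |  |  | 106100.00 | 400860.00
x̄ = 106100.00 / 4380.00 = 24.22 cm
ȳ = 400860.00 / 4380.00 = 91.52 cm

x̄ = 24.22 cm, ȳ = 91.52 cm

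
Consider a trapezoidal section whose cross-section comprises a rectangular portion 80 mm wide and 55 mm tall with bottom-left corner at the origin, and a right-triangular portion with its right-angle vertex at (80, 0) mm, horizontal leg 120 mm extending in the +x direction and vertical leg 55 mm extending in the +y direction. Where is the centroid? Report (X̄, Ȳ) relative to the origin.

rectangular portion: A = 80 × 55 = 4400.00, centroid at (40.00, 27.50).
triangular portion: A = ½·120·55 = 3300.00, centroid at (120.00, 18.33).
ΣA = 7700.00 mm²
ΣAX̄ = (4400.00)(40.00) + (3300.00)(120.00) = 572000.00 mm³
ΣAȲ = (4400.00)(27.50) + (3300.00)(18.33) = 181500.00 mm³
X̄ = 572000.00 / 7700.00 = 74.29 mm
Ȳ = 181500.00 / 7700.00 = 23.57 mm

X̄ = 74.29 mm, Ȳ = 23.57 mm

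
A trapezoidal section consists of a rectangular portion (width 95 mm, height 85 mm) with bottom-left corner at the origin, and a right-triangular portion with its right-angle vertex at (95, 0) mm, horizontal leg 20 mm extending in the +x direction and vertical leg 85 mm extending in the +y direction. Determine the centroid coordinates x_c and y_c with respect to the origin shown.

rectangular portion: A = 95 × 85 = 8075.00, centroid at (47.50, 42.50).
triangular portion: A = ½·20·85 = 850.00, centroid at (101.67, 28.33).
ΣA = 8925.00 mm²
ΣAx_c = (8075.00)(47.50) + (850.00)(101.67) = 469979.17 mm³
ΣAy_c = (8075.00)(42.50) + (850.00)(28.33) = 367270.83 mm³
x_c = 469979.17 / 8925.00 = 52.66 mm
y_c = 367270.83 / 8925.00 = 41.15 mm

x_c = 52.66 mm, y_c = 41.15 mm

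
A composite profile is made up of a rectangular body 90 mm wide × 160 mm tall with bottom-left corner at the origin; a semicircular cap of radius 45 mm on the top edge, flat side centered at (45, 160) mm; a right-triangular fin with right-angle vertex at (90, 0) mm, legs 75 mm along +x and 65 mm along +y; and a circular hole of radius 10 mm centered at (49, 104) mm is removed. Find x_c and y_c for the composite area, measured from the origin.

x_c = 53.60 mm, y_c = 88.40 mm

Part | A | x̄ᵢ | ȳᵢ | A·x̄ᵢ | A·ȳᵢ
rectangular body | 14400.00 | 45.00 | 80.00 | 648000.00 | 1152000.00
semicircular top | 3180.86 | 45.00 | 179.10 | 143138.82 | 569688.01
triangular fin | 2437.50 | 115.00 | 21.67 | 280312.50 | 52812.50
hole | -314.16 | 49.00 | 104.00 | -15393.80 | -32672.56
Σ | 19704.20 |  |  | 1056057.51 | 1741827.95
x_c = 1056057.51 / 19704.20 = 53.60 mm
y_c = 1741827.95 / 19704.20 = 88.40 mm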